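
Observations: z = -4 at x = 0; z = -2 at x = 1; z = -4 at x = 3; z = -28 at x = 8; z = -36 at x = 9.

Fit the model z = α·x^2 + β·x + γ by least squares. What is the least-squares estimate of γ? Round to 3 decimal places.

Normal-equation sums: Σx^2·x^2 = 10739, Σx^2·x = 1269, Σx^2 = 155, Σx·x = 155, Σx = 21, Σ1 = 5.
Moment sums: Σx^2·z = -4746, Σx·z = -562, Σz = -74.
Row-reducing yields α = -5345/9042, β = 5149/3014, γ = -16502/4521.

γ = -3.650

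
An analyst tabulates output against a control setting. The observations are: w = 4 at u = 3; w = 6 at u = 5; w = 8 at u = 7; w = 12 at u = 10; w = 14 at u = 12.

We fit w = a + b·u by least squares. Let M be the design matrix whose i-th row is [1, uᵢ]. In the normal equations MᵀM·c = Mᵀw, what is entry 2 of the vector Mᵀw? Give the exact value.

386

Entry 2 ↔ basis u, so (Mᵀw)_{2} = Σᵢ (u)·wᵢ = (3)·(4) + (5)·(6) + (7)·(8) + (10)·(12) + (12)·(14) = 386.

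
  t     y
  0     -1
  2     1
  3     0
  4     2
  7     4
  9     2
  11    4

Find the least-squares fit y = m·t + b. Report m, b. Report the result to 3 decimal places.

m = 0.404, b = -0.361

From the data, Σt·t = 280, Σt = 36, Σ1 = 7.
For Xᵀy: Σt·y = 100, Σy = 12.
XᵀX·[m, b]ᵀ = Xᵀy becomes [[280, 36]; [36, 7]]·[m, b]ᵀ = [100, 12]ᵀ.
Eliminating b: 7·(row 1) − 36·(row 2) gives 664·m = 7·100 − 36·12 = 268, so m = 67/166.
Then b = (12 − 36·(67/166))/7 = -30/83.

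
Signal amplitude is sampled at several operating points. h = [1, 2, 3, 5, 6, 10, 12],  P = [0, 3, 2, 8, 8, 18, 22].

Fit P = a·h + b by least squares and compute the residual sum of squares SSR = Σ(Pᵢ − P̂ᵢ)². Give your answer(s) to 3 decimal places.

SSR = 7.709

Normal-equation sums: Σh·h = 319, Σh = 39, Σ1 = 7.
And Σh·P = 544, ΣP = 61.
AᵀA·[a, b]ᵀ = AᵀP becomes [[319, 39]; [39, 7]]·[a, b]ᵀ = [544, 61]ᵀ.
Δ = 319·7 − 39² = 712.
a = (544·7 − 39·61)/712 = 1429/712; b = (319·61 − 39·544)/712 = -1757/712.
Residuals: 41/89, 1035/712, -553/356, 77/178, -1121/712, 283/712, 273/712; SSR = 5489/712.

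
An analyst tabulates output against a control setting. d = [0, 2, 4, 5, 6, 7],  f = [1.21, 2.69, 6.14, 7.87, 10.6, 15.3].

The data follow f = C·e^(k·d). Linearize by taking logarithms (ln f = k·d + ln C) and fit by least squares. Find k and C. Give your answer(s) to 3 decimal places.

k = 0.360, C = 1.287

With ln fᵢ as the transformed response and dᵢ as the regressor:
Σd = 24.0000, Σ(d)² = 130.0000, Σln f = 10.1468, Σd·ln f = 52.8138.
Equations: 130.0000·k + 24.0000·ln C = 52.8138;  24.0000·k + 6·ln C = 10.1468.
Solving (det = 204.0000): k = 0.35961, ln C = 0.25268, so C = exp(0.25268) = 1.28747.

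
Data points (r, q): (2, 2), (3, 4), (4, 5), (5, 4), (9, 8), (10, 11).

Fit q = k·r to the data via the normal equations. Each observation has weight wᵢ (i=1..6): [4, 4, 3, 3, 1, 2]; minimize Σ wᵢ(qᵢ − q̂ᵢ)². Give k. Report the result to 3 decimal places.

From the data, Σwᵢ·r·r = 456.
Moment sums: Σwᵢ·r·q = 476.
So MᵀWM·[k]ᵀ = MᵀWq: [[456]]·[k]ᵀ = [476]ᵀ.
k = 476/456 = 1.04386.

k = 1.044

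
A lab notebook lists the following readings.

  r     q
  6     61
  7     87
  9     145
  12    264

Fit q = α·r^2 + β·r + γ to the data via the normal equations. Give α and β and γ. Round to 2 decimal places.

The normal equations are: 30994·α + 3016·β + 310·γ = 56220;  3016·α + 310·β + 34·γ = 5448;  310·α + 34·β + 4·γ = 557.
(Σr^2·r^2 = 30994, Σr^2·r = 3016, Σr^2 = 310, Σr·r = 310, Σr = 34, Σ1 = 4, Σr^2·q = 56220, Σr·q = 5448, Σq = 557.)
Row-reducing yields α = 251/132, β = -23/44, γ = -485/132.

α = 1.90, β = -0.52, γ = -3.67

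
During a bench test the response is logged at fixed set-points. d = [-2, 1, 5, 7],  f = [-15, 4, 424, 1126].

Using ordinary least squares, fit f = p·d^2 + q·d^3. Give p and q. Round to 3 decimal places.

p = 2.003, q = 2.996

Compute the Gram sums: Σd^2·d^2 = 3043, Σd^2·d^3 = 19901, Σd^3·d^3 = 133339.
Moment sums: Σd^2·f = 65718, Σd^3·f = 439342.
Δ = 3043·133339 − 19901² = 9700776.
p = (65718·133339 − 19901·439342)/9700776 = 4856815/2425194; q = (3043·439342 − 19901·65718)/9700776 = 7265947/2425194.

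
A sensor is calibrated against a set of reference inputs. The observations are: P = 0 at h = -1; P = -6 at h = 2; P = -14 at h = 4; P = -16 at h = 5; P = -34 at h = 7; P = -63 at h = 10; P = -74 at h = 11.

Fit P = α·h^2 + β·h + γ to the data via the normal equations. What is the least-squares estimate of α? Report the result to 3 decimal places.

α = -0.519

Entries of MᵀM: Σh^2·h^2 = 27940, Σh^2·h = 2870, Σh^2 = 316, Σh·h = 316, Σh = 38, Σ1 = 7.
For MᵀP: Σh^2·P = -17568, Σh·P = -1830, ΣP = -207.
Solving the 3×3 system (Gaussian elimination) gives α = -5624/10843, β = -10618/10843, γ = -9119/10843.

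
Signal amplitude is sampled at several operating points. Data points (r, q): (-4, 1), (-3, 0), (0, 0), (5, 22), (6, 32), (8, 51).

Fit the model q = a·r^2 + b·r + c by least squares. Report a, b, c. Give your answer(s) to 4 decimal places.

Normal-equation sums: Σr^2·r^2 = 6354, Σr^2·r = 762, Σr^2 = 150, Σr·r = 150, Σr = 12, Σ1 = 6.
For Aᵀq: Σr^2·q = 4982, Σr·q = 706, Σq = 106.
AᵀA·[a, b, c]ᵀ = Aᵀq becomes [[6354, 762, 150]; [762, 150, 12]; [150, 12, 6]]·[a, b, c]ᵀ = [4982, 706, 106]ᵀ.
Solving the 3×3 system (Gaussian elimination) gives a = 781/1365, b = 2488/1365, c = -386/1365.

a = 0.5722, b = 1.8227, c = -0.2828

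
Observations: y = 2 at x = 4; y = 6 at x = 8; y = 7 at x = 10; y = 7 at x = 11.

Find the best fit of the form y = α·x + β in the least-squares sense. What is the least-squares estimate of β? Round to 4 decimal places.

β = -0.6696

The normal system MᵀM·[α, β]ᵀ = Mᵀy is [[301, 33]; [33, 4]]·[α, β]ᵀ = [203, 22]ᵀ.
Δ = 301·4 − 33² = 115.
α = (203·4 − 33·22)/115 = 86/115; β = (301·22 − 33·203)/115 = -77/115.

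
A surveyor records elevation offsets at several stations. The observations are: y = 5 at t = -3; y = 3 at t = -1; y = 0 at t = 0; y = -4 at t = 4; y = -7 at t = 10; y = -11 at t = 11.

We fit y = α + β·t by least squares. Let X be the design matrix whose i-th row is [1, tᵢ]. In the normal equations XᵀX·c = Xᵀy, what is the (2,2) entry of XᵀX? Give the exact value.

247

Row 2 ↔ basis t, column 2 ↔ basis t, so (XᵀX)_{2,2} = Σᵢ (t)·(t) = (-3)·(-3) + (-1)·(-1) + (0)·(0) + (4)·(4) + (10)·(10) + (11)·(11) = 247.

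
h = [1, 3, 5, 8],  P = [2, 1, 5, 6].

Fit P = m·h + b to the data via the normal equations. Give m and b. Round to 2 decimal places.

m = 0.69, b = 0.56

Compute the Gram sums: Σh·h = 99, Σh = 17, Σ1 = 4.
And Σh·P = 78, ΣP = 14.
So AᵀA·[m, b]ᵀ = AᵀP: [[99, 17]; [17, 4]]·[m, b]ᵀ = [78, 14]ᵀ.
Δ = 99·4 − 17² = 107.
m = (78·4 − 17·14)/107 = 74/107; b = (99·14 − 17·78)/107 = 60/107.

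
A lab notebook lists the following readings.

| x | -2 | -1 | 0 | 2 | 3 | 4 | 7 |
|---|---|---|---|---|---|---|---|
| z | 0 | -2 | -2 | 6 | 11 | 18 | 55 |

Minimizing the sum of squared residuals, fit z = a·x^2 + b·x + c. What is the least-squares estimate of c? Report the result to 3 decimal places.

c = -1.553

Normal-equation sums: Σx^2·x^2 = 2771, Σx^2·x = 433, Σx^2 = 83, Σx·x = 83, Σx = 13, Σ1 = 7.
And Σx^2·z = 3104, Σx·z = 504, Σz = 86.
Normal equations: [[2771, 433, 83]; [433, 83, 13]; [83, 13, 7]]·[a, b, c]ᵀ = [3104, 504, 86]ᵀ.
Solving the 3×3 system (Gaussian elimination) gives a = 23335/23982, b = 29725/23982, c = -887/571.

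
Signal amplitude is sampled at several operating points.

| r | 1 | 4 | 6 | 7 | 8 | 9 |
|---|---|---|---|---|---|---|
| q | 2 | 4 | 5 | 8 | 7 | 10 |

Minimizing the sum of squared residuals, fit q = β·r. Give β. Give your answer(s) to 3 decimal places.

β = 1.012

Entries of AᵀA: Σr·r = 247.
For Aᵀq: Σr·q = 250.
So AᵀA·[β]ᵀ = Aᵀq: [[247]]·[β]ᵀ = [250]ᵀ.
β = 250/247 = 1.01215.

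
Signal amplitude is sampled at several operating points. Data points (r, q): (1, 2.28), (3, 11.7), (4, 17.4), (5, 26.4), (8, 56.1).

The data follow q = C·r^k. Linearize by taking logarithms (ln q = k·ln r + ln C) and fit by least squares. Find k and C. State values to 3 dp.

Let Y = ln q. Fitting Y = k·ln r + ln C by least squares:
Σln r = 6.1738, Σ(ln r)² = 10.0431, Σln q = 13.4407, Σln r·ln q = 20.3045.
Equations: 10.0431·k + 6.1738·ln C = 20.3045;  6.1738·k + 5·ln C = 13.4407.
Solving (det = 12.1000): k = 1.53242, ln C = 0.79598, so C = exp(0.79598) = 2.21660.

k = 1.532, C = 2.217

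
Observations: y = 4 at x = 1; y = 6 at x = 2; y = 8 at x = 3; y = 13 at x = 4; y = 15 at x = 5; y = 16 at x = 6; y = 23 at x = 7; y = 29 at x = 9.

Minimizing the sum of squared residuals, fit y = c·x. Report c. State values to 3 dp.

Normal-equation sums: Σx·x = 221.
Moment sums: Σx·y = 685.
Normal equations: [[221]]·[c]ᵀ = [685]ᵀ.
c = 685/221 = 3.09955.

c = 3.100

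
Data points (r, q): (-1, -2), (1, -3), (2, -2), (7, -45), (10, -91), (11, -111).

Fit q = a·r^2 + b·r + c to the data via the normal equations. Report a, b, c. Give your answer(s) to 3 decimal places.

a = -0.947, b = 0.408, c = -0.832

Setting ∂/∂a … = 0 gives: 27060·a + 2682·b + 276·c = -24749;  2682·a + 276·b + 30·c = -2451;  276·a + 30·b + 6·c = -254.
Inverting the 3×3 Gram matrix, [a, b, c]ᵀ = [-1292/1365, 53/130, -757/910]ᵀ.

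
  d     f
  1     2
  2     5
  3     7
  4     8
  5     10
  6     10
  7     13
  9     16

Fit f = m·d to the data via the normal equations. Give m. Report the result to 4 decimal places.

The normal equations are: 221·m = 410.
m = 410/221 = 1.8552.

m = 1.8552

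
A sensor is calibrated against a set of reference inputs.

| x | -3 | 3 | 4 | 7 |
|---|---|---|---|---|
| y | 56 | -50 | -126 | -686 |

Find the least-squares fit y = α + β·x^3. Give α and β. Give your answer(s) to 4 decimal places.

From the data, Σ1 = 4, Σx^3 = 407, Σx^3·x^3 = 123203.
Right-hand side: Σy = -806, Σx^3·y = -246224.
Normal equations: [[4, 407]; [407, 123203]]·[α, β]ᵀ = [-806, -246224]ᵀ.
Determinant 4·123203 − 407² = 327163.
α = ((-806)·123203 − 407·(-246224))/327163 = 911550/327163; β = (4·(-246224) − 407·(-806))/327163 = -656854/327163.

α = 2.7862, β = -2.0077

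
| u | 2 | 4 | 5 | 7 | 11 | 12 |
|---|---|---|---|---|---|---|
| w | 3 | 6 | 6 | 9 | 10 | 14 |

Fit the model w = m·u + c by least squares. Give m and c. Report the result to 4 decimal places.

m = 0.9260, c = 1.6723

The normal system AᵀA·[m, c]ᵀ = Aᵀw is [[359, 41]; [41, 6]]·[m, c]ᵀ = [401, 48]ᵀ.
Determinant 359·6 − 41² = 473.
m = (401·6 − 41·48)/473 = 438/473; c = (359·48 − 41·401)/473 = 791/473.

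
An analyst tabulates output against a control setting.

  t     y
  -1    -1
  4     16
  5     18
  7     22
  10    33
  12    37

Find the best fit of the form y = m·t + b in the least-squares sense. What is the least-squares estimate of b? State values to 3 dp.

Setting ∂/∂m … = 0 gives: 335·m + 37·b = 1083;  37·m + 6·b = 125.
det = 335·6 − 37² = 641.
m = (1083·6 − 37·125)/641 = 1873/641; b = (335·125 − 37·1083)/641 = 1804/641.

b = 2.814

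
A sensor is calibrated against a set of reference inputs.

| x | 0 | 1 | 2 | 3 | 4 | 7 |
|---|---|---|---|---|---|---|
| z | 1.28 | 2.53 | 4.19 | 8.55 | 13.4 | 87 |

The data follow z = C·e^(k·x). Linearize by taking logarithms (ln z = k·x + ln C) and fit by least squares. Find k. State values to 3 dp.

With ln zᵢ as the transformed response and xᵢ as the regressor:
Σx = 17.0000, Σ(x)² = 79.0000, Σln z = 11.8149, Σx·ln z = 51.8738.
Normal system: [[79.0000, 17.0000]; [17.0000, 6]]·[k, ln C]ᵀ = [51.8738, 11.8149]ᵀ.
Slope k = (n·Σx·ln z − Σx·Σln z)/(n·Σ(x)² − (Σx)²) = (6·51.8738 − 17.0000·11.8149)/185.0000 = 0.59670; ln C = (Σln z − k·Σx)/n = 0.27849.

k = 0.597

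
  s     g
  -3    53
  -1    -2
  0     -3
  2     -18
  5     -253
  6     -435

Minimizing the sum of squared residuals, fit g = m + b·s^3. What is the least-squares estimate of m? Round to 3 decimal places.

Sums needed: Σ1 = 6, Σs^3 = 321, Σs^3·s^3 = 63075.
For Xᵀg: Σg = -658, Σs^3·g = -127158.
Normal equations: [[6, 321]; [321, 63075]]·[m, b]ᵀ = [-658, -127158]ᵀ.
Eliminating b: 63075·(row 1) − 321·(row 2) gives 275409·m = 63075·(-658) − 321·(-127158) = -685632, so m = -228544/91803.
Then b = ((-127158) − 321·(-228544/91803))/63075 = -183910/91803.

m = -2.490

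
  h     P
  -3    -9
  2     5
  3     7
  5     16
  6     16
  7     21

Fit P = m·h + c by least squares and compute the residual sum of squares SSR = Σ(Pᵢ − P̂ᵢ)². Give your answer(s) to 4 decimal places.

Forming AᵀA = [[132, 20]; [20, 6]] and AᵀP = [381, 56]ᵀ gives AᵀA·[m, c]ᵀ = AᵀP.
det = 132·6 − 20² = 392.
m = (381·6 − 20·56)/392 = 583/196; c = (132·56 − 20·381)/392 = -57/98.
Residuals: 99/196, -18/49, -263/196, 335/196, -62/49, 149/196; SSR = 1429/196.

SSR = 7.2908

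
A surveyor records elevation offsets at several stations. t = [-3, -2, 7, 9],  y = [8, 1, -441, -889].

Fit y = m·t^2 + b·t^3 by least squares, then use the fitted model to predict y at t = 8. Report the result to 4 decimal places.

ŷ = -639.0811

From the data, Σt^2·t^2 = 9059, Σt^2·t^3 = 75581, Σt^3·t^3 = 649883.
Moment sums: Σt^2·y = -93542, Σt^3·y = -799568.
So AᵀA·[m, b]ᵀ = Aᵀy: [[9059, 75581]; [75581, 649883]]·[m, b]ᵀ = [-93542, -799568]ᵀ.
Eliminating b: 649883·(row 1) − 75581·(row 2) gives 174802536·m = 649883·(-93542) − 75581·(-799568) = -359206578, so m = -19955921/9711252.
Then b = ((-799568) − 75581·(-19955921/9711252))/649883 = -9627145/9711252.
At t = 8: ŷ = (-19955921/9711252)·(64) + (-9627145/9711252)·(512) = -1551569296/2427813.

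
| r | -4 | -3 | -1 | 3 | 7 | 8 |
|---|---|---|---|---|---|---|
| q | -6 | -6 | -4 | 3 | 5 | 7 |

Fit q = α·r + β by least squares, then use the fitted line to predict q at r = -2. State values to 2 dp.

The normal equations are: 148·α + 10·β = 146;  10·α + 6·β = -1.
(Σr·r = 148, Σr = 10, Σ1 = 6, Σr·q = 146, Σq = -1.)
Eliminating β: 6·(row 1) − 10·(row 2) gives 788·α = 6·146 − 10·(-1) = 886, so α = 443/394.
Then β = ((-1) − 10·(443/394))/6 = -402/197.
At r = -2: q̂ = (443/394)·(-2) + (-402/197)·(1) = -845/197.

q̂ = -4.29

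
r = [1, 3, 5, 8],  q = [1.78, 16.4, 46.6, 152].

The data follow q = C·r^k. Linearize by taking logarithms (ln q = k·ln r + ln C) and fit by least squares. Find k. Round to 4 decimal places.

k = 2.1134

With ln qᵢ as the transformed response and ln rᵢ as the regressor:
Σln r = 4.7875, Σ(ln r)² = 8.1213, Σln q = 12.2394, Σln r·ln q = 19.7028.
Equations: 8.1213·k + 4.7875·ln C = 19.7028;  4.7875·k + 4·ln C = 12.2394.
Solving (det = 9.5652): k = 2.11343, ln C = 0.53034.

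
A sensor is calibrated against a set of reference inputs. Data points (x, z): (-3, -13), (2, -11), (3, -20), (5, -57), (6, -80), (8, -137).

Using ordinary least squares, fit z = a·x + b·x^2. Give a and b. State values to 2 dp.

a = -1.45, b = -1.96

Entries of AᵀA: Σx·x = 147, Σx·x^2 = 861, Σx^2·x^2 = 6195.
Right-hand side: Σx·z = -1904, Σx^2·z = -13414.
AᵀA·[a, b]ᵀ = Aᵀz becomes [[147, 861]; [861, 6195]]·[a, b]ᵀ = [-1904, -13414]ᵀ.
Δ = 147·6195 − 861² = 169344.
a = ((-1904)·6195 − 861·(-13414))/169344 = -1951/1344; b = (147·(-13414) − 861·(-1904))/169344 = -377/192.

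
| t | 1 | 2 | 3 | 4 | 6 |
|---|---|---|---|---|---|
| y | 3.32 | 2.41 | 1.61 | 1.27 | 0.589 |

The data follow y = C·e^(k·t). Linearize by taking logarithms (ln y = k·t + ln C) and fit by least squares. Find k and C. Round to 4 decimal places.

k = -0.3434, C = 4.7201

Taking logs, ln y = k·t + ln C, so regress ln y on t.
Over the data: Σt = 16.0000, Σ(t)² = 66.0000, Σln y = 2.2655, Σt·ln y = 2.1680.
Normal system: [[66.0000, 16.0000]; [16.0000, 5]]·[k, ln C]ᵀ = [2.1680, 2.2655]ᵀ.
Slope k = (n·Σt·ln y − Σt·Σln y)/(n·Σ(t)² − (Σt)²) = (5·2.1680 − 16.0000·2.2655)/74.0000 = -0.34335; ln C = (Σln y − k·Σt)/n = 1.55183, so C = exp(1.55183) = 4.72012.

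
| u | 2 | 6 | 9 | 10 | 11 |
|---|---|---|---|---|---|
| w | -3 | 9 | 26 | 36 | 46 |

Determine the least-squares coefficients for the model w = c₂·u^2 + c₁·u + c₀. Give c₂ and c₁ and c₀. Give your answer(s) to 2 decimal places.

c₂ = 0.53, c₁ = -1.50, c₀ = -1.90

XᵀX·[c₂, c₁, c₀]ᵀ = Xᵀw reads: 32514·c₂ + 3284·c₁ + 342·c₀ = 11584;  3284·c₂ + 342·c₁ + 38·c₀ = 1148;  342·c₂ + 38·c₁ + 5·c₀ = 114.
Row-reducing yields c₂ = 10746/20371, c₁ = -30496/20371, c₀ = -38798/20371.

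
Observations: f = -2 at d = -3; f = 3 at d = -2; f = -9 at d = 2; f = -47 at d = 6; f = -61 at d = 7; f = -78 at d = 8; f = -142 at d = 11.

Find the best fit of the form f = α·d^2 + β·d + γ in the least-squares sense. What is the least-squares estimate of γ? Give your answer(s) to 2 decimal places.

Sums needed: Σd^2·d^2 = 22547, Σd^2·d = 2375, Σd^2 = 287, Σd·d = 287, Σd = 29, Σ1 = 7.
For Mᵀf: Σd^2·f = -26897, Σd·f = -2913, Σf = -336.
So MᵀM·[α, β, γ]ᵀ = Mᵀf: [[22547, 2375, 287]; [2375, 287, 29]; [287, 29, 7]]·[α, β, γ]ᵀ = [-26897, -2913, -336]ᵀ.
Row-reducing yields α = -1348993/1372434, β = -417437/196062, γ = 256259/228739.

γ = 1.12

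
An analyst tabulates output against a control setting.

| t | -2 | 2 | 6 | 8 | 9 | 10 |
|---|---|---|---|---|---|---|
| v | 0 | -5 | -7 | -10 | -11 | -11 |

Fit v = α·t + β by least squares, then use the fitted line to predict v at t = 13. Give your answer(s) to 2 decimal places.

v̂ = -14.24

The normal equations are: 289·α + 33·β = -341;  33·α + 6·β = -44.
Eliminating β: 6·(row 1) − 33·(row 2) gives 645·α = 6·(-341) − 33·(-44) = -594, so α = -198/215.
Then β = ((-44) − 33·(-198/215))/6 = -1463/645.
At t = 13: v̂ = (-198/215)·(13) + (-1463/645)·(1) = -1837/129.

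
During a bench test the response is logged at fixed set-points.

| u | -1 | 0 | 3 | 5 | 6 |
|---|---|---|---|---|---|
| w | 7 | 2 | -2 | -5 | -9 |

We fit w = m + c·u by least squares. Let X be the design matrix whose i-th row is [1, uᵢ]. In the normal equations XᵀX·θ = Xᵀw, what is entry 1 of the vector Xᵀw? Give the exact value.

Entry 1 ↔ basis 1, so (Xᵀw)_{1} = Σᵢ wᵢ = (1)·(7) + (1)·(2) + (1)·(-2) + (1)·(-5) + (1)·(-9) = -7.

-7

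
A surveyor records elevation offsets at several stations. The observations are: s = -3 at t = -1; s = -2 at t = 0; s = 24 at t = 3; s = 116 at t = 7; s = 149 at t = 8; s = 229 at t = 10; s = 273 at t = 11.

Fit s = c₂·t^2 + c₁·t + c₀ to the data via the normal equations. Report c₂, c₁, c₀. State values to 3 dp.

c₂ = 2.041, c₁ = 2.623, c₀ = -2.241

Forming AᵀA = [[31220, 3212, 344]; [3212, 344, 38]; [344, 38, 7]] and Aᵀs = [71366, 7372, 786]ᵀ gives AᵀA·[c₂, c₁, c₀]ᵀ = Aᵀs.
Solving the 3×3 system (Gaussian elimination) gives c₂ = 41705/20436, c₁ = 4123/1572, c₀ = -7633/3406.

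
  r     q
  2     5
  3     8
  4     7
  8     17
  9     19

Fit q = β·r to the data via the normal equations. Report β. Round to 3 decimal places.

β = 2.121

With design matrix M, MᵀM = [[174]] and Mᵀq = [369]ᵀ.
Hence β = 369 / 174 ≈ 2.12069.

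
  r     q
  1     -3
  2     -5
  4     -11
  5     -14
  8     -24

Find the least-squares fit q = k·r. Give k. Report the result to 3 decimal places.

With design matrix M, MᵀM = [[110]] and Mᵀq = [-319]ᵀ.
Hence k = -319 / 110 ≈ -2.9.

k = -2.900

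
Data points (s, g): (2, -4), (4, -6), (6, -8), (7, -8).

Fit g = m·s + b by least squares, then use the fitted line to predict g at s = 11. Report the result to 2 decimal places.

Forming AᵀA = [[105, 19]; [19, 4]] and Aᵀg = [-136, -26]ᵀ gives AᵀA·[m, b]ᵀ = Aᵀg.
Eliminating b: 4·(row 1) − 19·(row 2) gives 59·m = 4·(-136) − 19·(-26) = -50, so m = -50/59.
Then b = ((-26) − 19·(-50/59))/4 = -146/59.
At s = 11: ĝ = (-50/59)·(11) + (-146/59)·(1) = -696/59.

ĝ = -11.80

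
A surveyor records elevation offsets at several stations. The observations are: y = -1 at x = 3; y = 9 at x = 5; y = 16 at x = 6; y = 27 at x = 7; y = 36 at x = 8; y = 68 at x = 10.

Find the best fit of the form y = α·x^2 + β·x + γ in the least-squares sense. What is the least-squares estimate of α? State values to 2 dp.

Compute the Gram sums: Σx^2·x^2 = 18499, Σx^2·x = 2223, Σx^2 = 283, Σx·x = 283, Σx = 39, Σ1 = 6.
For Mᵀy: Σx^2·y = 11219, Σx·y = 1295, Σy = 155.
Solving the 3×3 system (Gaussian elimination) gives α = 32/31, β = -6719/1829, γ = 1872/1829.

α = 1.03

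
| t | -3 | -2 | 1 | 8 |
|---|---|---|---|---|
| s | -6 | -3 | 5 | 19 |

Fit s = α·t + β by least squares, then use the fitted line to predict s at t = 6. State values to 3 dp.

ŝ = 14.966

With design matrix M, MᵀM = [[78, 4]; [4, 4]] and Mᵀs = [181, 15]ᵀ.
Determinant 78·4 − 4² = 296.
α = (181·4 − 4·15)/296 = 83/37; β = (78·15 − 4·181)/296 = 223/148.
At t = 6: ŝ = (83/37)·(6) + (223/148)·(1) = 2215/148.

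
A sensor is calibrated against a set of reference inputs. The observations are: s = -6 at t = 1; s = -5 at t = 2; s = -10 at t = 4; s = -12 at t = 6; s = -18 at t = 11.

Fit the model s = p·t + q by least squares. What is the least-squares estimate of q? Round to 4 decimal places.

Entries of MᵀM: Σt·t = 178, Σt = 24, Σ1 = 5.
And Σt·s = -326, Σs = -51.
So MᵀM·[p, q]ᵀ = Mᵀs: [[178, 24]; [24, 5]]·[p, q]ᵀ = [-326, -51]ᵀ.
Eliminating q: 5·(row 1) − 24·(row 2) gives 314·p = 5·(-326) − 24·(-51) = -406, so p = -203/157.
Then q = ((-51) − 24·(-203/157))/5 = -627/157.

q = -3.9936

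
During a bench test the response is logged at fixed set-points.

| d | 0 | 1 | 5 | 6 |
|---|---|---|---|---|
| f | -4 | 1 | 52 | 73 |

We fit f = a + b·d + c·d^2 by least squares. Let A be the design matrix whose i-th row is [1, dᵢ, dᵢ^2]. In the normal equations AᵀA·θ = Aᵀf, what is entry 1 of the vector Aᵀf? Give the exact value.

122

Entry 1 ↔ basis 1, so (Aᵀf)_{1} = Σᵢ fᵢ = (1)·(-4) + (1)·(1) + (1)·(52) + (1)·(73) = 122.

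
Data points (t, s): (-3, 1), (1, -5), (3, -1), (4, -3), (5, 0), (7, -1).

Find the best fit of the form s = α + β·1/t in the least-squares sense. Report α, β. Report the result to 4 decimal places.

AᵀA·[α, β]ᵀ = Aᵀs reads: 6·α + (223/140)·β = -9;  (223/140)·α + (237281/176400)·β = -551/84.
(Σ1 = 6, Σ1/t = 223/140, Σ1/t·1/t = 237281/176400, Σs = -9, Σ1/t·s = -551/84.)
det = 6·(237281/176400) − (223/140)² = 13015/2352.
α = ((-9)·(237281/176400) − (223/140)·(-551/84))/(13015/2352) = -97478/325375; β = (6·(-551/84) − (223/140)·(-9))/(13015/2352) = -294252/65075.

α = -0.2996, β = -4.5217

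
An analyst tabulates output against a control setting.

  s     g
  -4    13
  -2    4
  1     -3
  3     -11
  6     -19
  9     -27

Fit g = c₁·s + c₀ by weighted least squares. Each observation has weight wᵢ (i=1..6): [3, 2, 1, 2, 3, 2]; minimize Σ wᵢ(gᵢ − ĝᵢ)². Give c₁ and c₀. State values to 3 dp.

Forming MᵀWM = [[345, 27]; [27, 13]] and MᵀWg = [-1069, -89]ᵀ gives MᵀWM·[c₁, c₀]ᵀ = MᵀWg.
Determinant 345·13 − 27² = 3756.
c₁ = ((-1069)·13 − 27·(-89))/3756 = -5747/1878; c₀ = (345·(-89) − 27·(-1069))/3756 = -307/626.

c₁ = -3.060, c₀ = -0.490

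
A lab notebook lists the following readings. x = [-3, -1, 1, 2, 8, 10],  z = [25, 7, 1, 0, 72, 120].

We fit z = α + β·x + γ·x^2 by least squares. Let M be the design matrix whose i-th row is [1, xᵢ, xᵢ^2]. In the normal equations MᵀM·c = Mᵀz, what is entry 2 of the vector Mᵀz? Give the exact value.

1695

Entry 2 ↔ basis x, so (Mᵀz)_{2} = Σᵢ (x)·zᵢ = (-3)·(25) + (-1)·(7) + (1)·(1) + (2)·(0) + (8)·(72) + (10)·(120) = 1695.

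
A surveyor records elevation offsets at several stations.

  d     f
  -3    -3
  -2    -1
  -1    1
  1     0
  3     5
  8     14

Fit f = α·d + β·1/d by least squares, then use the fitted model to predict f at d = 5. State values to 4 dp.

f̂ = 8.1518

Compute the Gram sums: Σd·d = 88, Σd·1/d = 6, Σ1/d·1/d = 1433/576.
Moment sums: Σd·f = 137, Σ1/d·f = 47/12.
Normal equations: [[88, 6]; [6, 1433/576]]·[α, β]ᵀ = [137, 47/12]ᵀ.
det = 88·(1433/576) − 6² = 13171/72.
α = (137·(1433/576) − 6·(47/12))/(13171/72) = 182785/105368; β = (88·(47/12) − 6·137)/(13171/72) = -34368/13171.
At d = 5: f̂ = (182785/105368)·(5) + (-34368/13171)·(1/5) = 4294681/526840.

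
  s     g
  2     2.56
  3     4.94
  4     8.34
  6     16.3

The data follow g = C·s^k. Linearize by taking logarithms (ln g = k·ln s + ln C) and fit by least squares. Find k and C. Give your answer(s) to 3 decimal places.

Let Y = ln g. Fitting Y = k·ln s + ln C by least squares:
AᵀA = [[6.8196, 4.9698]; [4.9698, 4]], rhs = [10.3480, 7.4496]ᵀ  (here Σln s = 4.9698, Σ(ln s)² = 6.8196, Σln g = 7.4496, Σln s·ln g = 10.3480).
Solving (det = 2.5794): k = 1.69369, ln C = -0.24193, so C = exp(-0.24193) = 0.78511.

k = 1.694, C = 0.785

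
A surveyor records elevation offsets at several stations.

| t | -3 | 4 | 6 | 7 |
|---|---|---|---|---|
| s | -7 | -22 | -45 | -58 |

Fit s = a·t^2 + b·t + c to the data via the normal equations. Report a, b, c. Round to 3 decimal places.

a = -0.985, b = -1.199, c = -1.711

Forming XᵀX = [[4034, 596, 110]; [596, 110, 14]; [110, 14, 4]] and Xᵀs = [-4877, -743, -132]ᵀ gives XᵀX·[a, b, c]ᵀ = Xᵀs.
Row-reducing yields a = -466/473, b = -567/473, c = -1619/946.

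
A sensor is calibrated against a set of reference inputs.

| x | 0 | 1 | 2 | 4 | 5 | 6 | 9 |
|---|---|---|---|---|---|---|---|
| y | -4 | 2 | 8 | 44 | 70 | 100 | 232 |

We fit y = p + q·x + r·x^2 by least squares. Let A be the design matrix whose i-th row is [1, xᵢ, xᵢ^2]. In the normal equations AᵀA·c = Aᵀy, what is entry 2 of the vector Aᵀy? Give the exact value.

Entry 2 ↔ basis x, so (Aᵀy)_{2} = Σᵢ (x)·yᵢ = (0)·(-4) + (1)·(2) + (2)·(8) + (4)·(44) + (5)·(70) + (6)·(100) + (9)·(232) = 3232.

3232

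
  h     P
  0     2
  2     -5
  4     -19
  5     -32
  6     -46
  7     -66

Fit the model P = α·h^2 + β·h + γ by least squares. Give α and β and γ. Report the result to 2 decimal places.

α = -1.41, β = 0.37, γ = 1.39

XᵀX·[α, β, γ]ᵀ = XᵀP reads: 4594·α + 756·β + 130·γ = -6014;  756·α + 130·β + 24·γ = -984;  130·α + 24·β + 6·γ = -166.
(Σh^2·h^2 = 4594, Σh^2·h = 756, Σh^2 = 130, Σh·h = 130, Σh = 24, Σ1 = 6, Σh^2·P = -6014, Σh·P = -984, ΣP = -166.)
Row-reducing yields α = -2501/1775, β = 654/1775, γ = 2464/1775.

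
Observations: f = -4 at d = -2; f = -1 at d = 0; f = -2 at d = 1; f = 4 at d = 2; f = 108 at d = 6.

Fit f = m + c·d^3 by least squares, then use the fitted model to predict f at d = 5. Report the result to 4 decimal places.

f̂ = 62.1262

Normal-equation sums: Σ1 = 5, Σd^3 = 217, Σd^3·d^3 = 46785.
Moment sums: Σf = 105, Σd^3·f = 23390.
So AᵀA·[m, c]ᵀ = Aᵀf: [[5, 217]; [217, 46785]]·[m, c]ᵀ = [105, 23390]ᵀ.
Δ = 5·46785 − 217² = 186836.
m = (105·46785 − 217·23390)/186836 = -163205/186836; c = (5·23390 − 217·105)/186836 = 94165/186836.
At d = 5: f̂ = (-163205/186836)·(1) + (94165/186836)·(125) = 2901855/46709.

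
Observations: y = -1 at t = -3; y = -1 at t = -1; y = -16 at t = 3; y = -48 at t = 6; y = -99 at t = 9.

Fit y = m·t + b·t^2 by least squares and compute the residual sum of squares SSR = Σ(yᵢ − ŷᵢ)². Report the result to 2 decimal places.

SSR = 6.53

With design matrix M, MᵀM = [[136, 944]; [944, 8020]] and Mᵀy = [-1223, -9901]ᵀ.
Determinant 136·8020 − 944² = 199584.
m = ((-1223)·8020 − 944·(-9901))/199584 = -611/264; b = (136·(-9901) − 944·(-1223))/199584 = -127/132.
Residuals: 63/88, -207/88, -35/88, 23/44, -21/88; SSR = 575/88.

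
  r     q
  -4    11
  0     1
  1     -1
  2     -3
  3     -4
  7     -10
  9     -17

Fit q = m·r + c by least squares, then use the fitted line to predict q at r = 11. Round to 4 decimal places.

q̂ = -20.1005

Normal-equation sums: Σr·r = 160, Σr = 18, Σ1 = 7.
For Mᵀq: Σr·q = -286, Σq = -23.
So MᵀM·[m, c]ᵀ = Mᵀq: [[160, 18]; [18, 7]]·[m, c]ᵀ = [-286, -23]ᵀ.
det = 160·7 − 18² = 796.
m = ((-286)·7 − 18·(-23))/796 = -397/199; c = (160·(-23) − 18·(-286))/796 = 367/199.
At r = 11: q̂ = (-397/199)·(11) + (367/199)·(1) = -4000/199.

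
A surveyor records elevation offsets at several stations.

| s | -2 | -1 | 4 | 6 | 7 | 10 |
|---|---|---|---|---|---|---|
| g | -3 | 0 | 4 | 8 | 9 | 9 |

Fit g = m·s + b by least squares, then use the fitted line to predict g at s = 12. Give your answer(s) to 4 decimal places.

The normal equations are: 206·m + 24·b = 223;  24·m + 6·b = 27.
det = 206·6 − 24² = 660.
m = (223·6 − 24·27)/660 = 23/22; b = (206·27 − 24·223)/660 = 7/22.
At s = 12: ĝ = (23/22)·(12) + (7/22)·(1) = 283/22.

ĝ = 12.8636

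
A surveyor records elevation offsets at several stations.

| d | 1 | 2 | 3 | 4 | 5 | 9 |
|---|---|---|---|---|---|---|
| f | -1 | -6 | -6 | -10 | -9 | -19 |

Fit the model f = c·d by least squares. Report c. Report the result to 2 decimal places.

Entries of XᵀX: Σd·d = 136.
Right-hand side: Σd·f = -287.
XᵀX·[c]ᵀ = Xᵀf becomes [[136]]·[c]ᵀ = [-287]ᵀ.
Hence c = -287 / 136 ≈ -2.11029.

c = -2.11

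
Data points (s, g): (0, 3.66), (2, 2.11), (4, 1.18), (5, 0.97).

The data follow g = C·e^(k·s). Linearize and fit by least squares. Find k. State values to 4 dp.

k = -0.2705

Let Y = ln g. Fitting Y = k·s + ln C by least squares:
Over the data: Σs = 11.0000, Σ(s)² = 45.0000, Σln g = 2.1792, Σs·ln g = 2.0031.
Normal system: [[45.0000, 11.0000]; [11.0000, 4]]·[k, ln C]ᵀ = [2.0031, 2.1792]ᵀ.
Slope k = (n·Σs·ln g − Σs·Σln g)/(n·Σ(s)² − (Σs)²) = (4·2.0031 − 11.0000·2.1792)/59.0000 = -0.27049; ln C = (Σln g − k·Σs)/n = 1.28864.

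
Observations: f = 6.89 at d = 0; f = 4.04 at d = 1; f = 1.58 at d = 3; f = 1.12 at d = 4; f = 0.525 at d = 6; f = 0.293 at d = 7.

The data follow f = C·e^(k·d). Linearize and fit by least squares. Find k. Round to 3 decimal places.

k = -0.435

With ln fᵢ as the transformed response and dᵢ as the regressor:
Σd = 21.0000, Σ(d)² = 111.0000, Σln f = 2.0251, Σd·ln f = -9.2374.
Equations: 111.0000·k + 21.0000·ln C = -9.2374;  21.0000·k + 6·ln C = 2.0251.
Δ = 111.0000·6 − (21.0000)² = 225.0000; k = (-9.2374·6 − 21.0000·2.0251)/225.0000 = -0.43534, ln C = (111.0000·2.0251 − 21.0000·-9.2374)/225.0000 = 1.86122.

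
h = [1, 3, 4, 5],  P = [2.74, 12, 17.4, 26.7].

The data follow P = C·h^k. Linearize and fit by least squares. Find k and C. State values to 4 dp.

Let Y = ln P. Fitting Y = k·ln h + ln C by least squares:
XᵀX = [[5.7191, 4.0943]; [4.0943, 4]], rhs = [11.9763, 9.6340]ᵀ  (here Σln h = 4.0943, Σ(ln h)² = 5.7191, Σln P = 9.6340, Σln h·ln P = 11.9763).
Solving (det = 6.1125): k = 1.38410, ln C = 0.99176, so C = exp(0.99176) = 2.69596.

k = 1.3841, C = 2.6960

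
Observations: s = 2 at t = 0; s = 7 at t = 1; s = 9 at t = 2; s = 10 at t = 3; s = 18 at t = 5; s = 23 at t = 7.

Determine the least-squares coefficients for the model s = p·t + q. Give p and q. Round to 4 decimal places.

p = 2.9118, q = 2.7647

MᵀM·[p, q]ᵀ = Mᵀs reads: 88·p + 18·q = 306;  18·p + 6·q = 69.
(Σt·t = 88, Σt = 18, Σ1 = 6, Σt·s = 306, Σs = 69.)
Δ = 88·6 − 18² = 204.
p = (306·6 − 18·69)/204 = 99/34; q = (88·69 − 18·306)/204 = 47/17.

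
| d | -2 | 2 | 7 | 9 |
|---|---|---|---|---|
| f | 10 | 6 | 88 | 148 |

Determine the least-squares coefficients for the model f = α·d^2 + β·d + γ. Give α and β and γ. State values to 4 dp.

α = 1.9360, β = -1.0094, γ = 0.2472

Compute the Gram sums: Σd^2·d^2 = 8994, Σd^2·d = 1072, Σd^2 = 138, Σd·d = 138, Σd = 16, Σ1 = 4.
For Aᵀf: Σd^2·f = 16364, Σd·f = 1940, Σf = 252.
So AᵀA·[α, β, γ]ᵀ = Aᵀf: [[8994, 1072, 138]; [1072, 138, 16]; [138, 16, 4]]·[α, β, γ]ᵀ = [16364, 1940, 252]ᵀ.
Row-reducing yields α = 41470/21421, β = -21622/21421, γ = 5296/21421.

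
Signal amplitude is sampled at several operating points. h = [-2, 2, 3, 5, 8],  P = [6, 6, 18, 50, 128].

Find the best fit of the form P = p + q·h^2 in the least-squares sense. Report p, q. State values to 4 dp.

p = -1.3638, q = 2.0266

Sums needed: Σ1 = 5, Σh^2 = 106, Σh^2·h^2 = 4834.
Moment sums: ΣP = 208, Σh^2·P = 9652.
Normal equations: [[5, 106]; [106, 4834]]·[p, q]ᵀ = [208, 9652]ᵀ.
det = 5·4834 − 106² = 12934.
p = (208·4834 − 106·9652)/12934 = -8820/6467; q = (5·9652 − 106·208)/12934 = 13106/6467.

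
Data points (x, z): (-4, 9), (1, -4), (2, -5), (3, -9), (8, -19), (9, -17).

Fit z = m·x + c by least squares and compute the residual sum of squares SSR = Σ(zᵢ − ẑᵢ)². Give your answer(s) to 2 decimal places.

Forming AᵀA = [[175, 19]; [19, 6]] and Aᵀz = [-382, -45]ᵀ gives AᵀA·[m, c]ᵀ = Aᵀz.
det = 175·6 − 19² = 689.
m = ((-382)·6 − 19·(-45))/689 = -1437/689; c = (175·(-45) − 19·(-382))/689 = -617/689.
Residuals: 1070/689, -54/53, 46/689, -1273/689, -978/689, 1837/689; SSR = 11018/689.

SSR = 15.99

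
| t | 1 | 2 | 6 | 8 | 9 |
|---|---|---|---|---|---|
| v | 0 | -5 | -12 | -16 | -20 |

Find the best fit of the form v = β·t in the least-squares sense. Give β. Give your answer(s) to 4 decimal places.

β = -2.0968

The normal system MᵀM·[β]ᵀ = Mᵀv is [[186]]·[β]ᵀ = [-390]ᵀ.
Hence β = -390 / 186 ≈ -2.09677.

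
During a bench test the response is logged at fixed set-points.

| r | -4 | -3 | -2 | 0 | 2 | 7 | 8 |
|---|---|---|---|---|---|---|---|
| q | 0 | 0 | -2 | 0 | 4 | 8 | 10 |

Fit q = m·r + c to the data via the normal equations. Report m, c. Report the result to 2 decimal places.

m = 0.91, c = 1.81

Forming XᵀX = [[146, 8]; [8, 7]] and Xᵀq = [148, 20]ᵀ gives XᵀX·[m, c]ᵀ = Xᵀq.
Eliminating c: 7·(row 1) − 8·(row 2) gives 958·m = 7·148 − 8·20 = 876, so m = 438/479.
Then c = (20 − 8·(438/479))/7 = 868/479.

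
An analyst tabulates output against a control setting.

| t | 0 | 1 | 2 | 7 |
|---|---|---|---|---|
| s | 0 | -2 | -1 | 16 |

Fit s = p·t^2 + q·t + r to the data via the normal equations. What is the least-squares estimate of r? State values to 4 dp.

r = -0.2616

The normal equations are: 2418·p + 352·q + 54·r = 778;  352·p + 54·q + 10·r = 108;  54·p + 10·q + 4·r = 13.
Solving the 3×3 system (Gaussian elimination) gives p = 99/172, q = -293/172, r = -45/172.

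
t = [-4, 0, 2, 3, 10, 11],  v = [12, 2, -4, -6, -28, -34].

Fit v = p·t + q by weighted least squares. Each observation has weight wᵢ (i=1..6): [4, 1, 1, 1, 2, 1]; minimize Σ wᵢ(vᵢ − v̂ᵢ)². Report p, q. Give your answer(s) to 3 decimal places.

From the data, Σwᵢ·t·t = 398, Σwᵢ·t = 20, Σwᵢ·1 = 10.
And Σwᵢ·t·v = -1152, Σwᵢ·v = -50.
MᵀWM·[p, q]ᵀ = MᵀWv becomes [[398, 20]; [20, 10]]·[p, q]ᵀ = [-1152, -50]ᵀ.
Δ = 398·10 − 20² = 3580.
p = ((-1152)·10 − 20·(-50))/3580 = -526/179; q = (398·(-50) − 20·(-1152))/3580 = 157/179.

p = -2.939, q = 0.877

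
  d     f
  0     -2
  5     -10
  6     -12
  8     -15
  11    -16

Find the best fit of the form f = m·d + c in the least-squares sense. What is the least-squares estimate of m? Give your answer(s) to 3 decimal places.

m = -1.333

With design matrix M, MᵀM = [[246, 30]; [30, 5]] and Mᵀf = [-418, -55]ᵀ.
Eliminating c: 5·(row 1) − 30·(row 2) gives 330·m = 5·(-418) − 30·(-55) = -440, so m = -4/3.
Then c = ((-55) − 30·(-4/3))/5 = -3.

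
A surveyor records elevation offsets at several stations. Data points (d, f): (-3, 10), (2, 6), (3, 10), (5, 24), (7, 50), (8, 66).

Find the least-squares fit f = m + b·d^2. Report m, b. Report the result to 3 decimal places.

m = 0.842, b = 1.006

Setting ∂/∂m … = 0 gives: 6·m + 160·b = 166;  160·m + 7300·b = 7478.
Determinant 6·7300 − 160² = 18200.
m = (166·7300 − 160·7478)/18200 = 383/455; b = (6·7478 − 160·166)/18200 = 4577/4550.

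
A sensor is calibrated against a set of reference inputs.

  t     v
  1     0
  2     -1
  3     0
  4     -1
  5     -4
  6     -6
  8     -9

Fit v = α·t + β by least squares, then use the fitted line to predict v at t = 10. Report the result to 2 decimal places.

v̂ = -10.90

Entries of XᵀX: Σt·t = 155, Σt = 29, Σ1 = 7.
Right-hand side: Σt·v = -134, Σv = -21.
XᵀX·[α, β]ᵀ = Xᵀv becomes [[155, 29]; [29, 7]]·[α, β]ᵀ = [-134, -21]ᵀ.
Determinant 155·7 − 29² = 244.
α = ((-134)·7 − 29·(-21))/244 = -329/244; β = (155·(-21) − 29·(-134))/244 = 631/244.
At t = 10: v̂ = (-329/244)·(10) + (631/244)·(1) = -2659/244.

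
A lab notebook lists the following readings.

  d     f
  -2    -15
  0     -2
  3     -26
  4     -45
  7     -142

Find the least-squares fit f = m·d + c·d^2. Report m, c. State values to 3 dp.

m = 0.920, c = -3.037

Entries of AᵀA: Σd·d = 78, Σd·d^2 = 426, Σd^2·d^2 = 2754.
Moment sums: Σd·f = -1222, Σd^2·f = -7972.
Normal equations: [[78, 426]; [426, 2754]]·[m, c]ᵀ = [-1222, -7972]ᵀ.
det = 78·2754 − 426² = 33336.
m = ((-1222)·2754 − 426·(-7972))/33336 = 2557/2778; c = (78·(-7972) − 426·(-1222))/33336 = -8437/2778.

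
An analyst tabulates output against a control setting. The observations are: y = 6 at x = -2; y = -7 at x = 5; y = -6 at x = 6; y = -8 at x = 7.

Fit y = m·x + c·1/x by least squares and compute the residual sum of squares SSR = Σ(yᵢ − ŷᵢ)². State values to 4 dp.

The normal equations are: 114·m + 4·c = -139;  4·m + (7457/22050)·c = -229/35.
Determinant 114·(7457/22050) − 4² = 82883/3675.
m = ((-139)·(7457/22050) − 4·(-229/35))/(82883/3675) = -459443/497298; c = (114·(-229/35) − 4·(-139))/(82883/3675) = -697830/82883.
Residuals: -14294/248649, -346475/497298, 78450/82883, -164143/497298; SSR = 742741/497298.

SSR = 1.4936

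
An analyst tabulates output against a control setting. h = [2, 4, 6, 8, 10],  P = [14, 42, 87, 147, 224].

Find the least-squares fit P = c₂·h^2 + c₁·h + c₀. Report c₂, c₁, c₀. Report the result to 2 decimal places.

c₂ = 2.02, c₁ = 2.04, c₀ = 1.80

The normal equations are: 15664·c₂ + 1800·c₁ + 220·c₀ = 35668;  1800·c₂ + 220·c₁ + 30·c₀ = 4134;  220·c₂ + 30·c₁ + 5·c₀ = 514.
Row-reducing yields c₂ = 113/56, c₁ = 57/28, c₀ = 9/5.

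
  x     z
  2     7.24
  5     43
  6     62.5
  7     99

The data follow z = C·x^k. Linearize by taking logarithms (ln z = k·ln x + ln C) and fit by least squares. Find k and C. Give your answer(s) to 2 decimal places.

k = 2.03, C = 1.73

Linearized form: ln z = k·ln x + ln C. From the 4 transformed points,
AᵀA = [[10.0677, 6.0403]; [6.0403, 4]], rhs = [23.7765, 14.4711]ᵀ  (here Σln x = 6.0403, Σ(ln x)² = 10.0677, Σln z = 14.4711, Σln x·ln z = 23.7765).
Δ = 10.0677·4 − (6.0403)² = 3.7862; k = (23.7765·4 − 6.0403·14.4711)/3.7862 = 2.03288, ln C = (10.0677·14.4711 − 6.0403·23.7765)/3.7862 = 0.54800, so C = exp(0.54800) = 1.72979.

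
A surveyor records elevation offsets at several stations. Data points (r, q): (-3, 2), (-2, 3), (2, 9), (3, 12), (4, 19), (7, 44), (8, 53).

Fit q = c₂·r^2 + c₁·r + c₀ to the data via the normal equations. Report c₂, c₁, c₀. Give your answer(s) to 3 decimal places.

c₂ = 0.578, c₁ = 1.709, c₀ = 2.858

XᵀX·[c₂, c₁, c₀]ᵀ = Xᵀq reads: 6947·c₂ + 919·c₁ + 155·c₀ = 6026;  919·c₂ + 155·c₁ + 19·c₀ = 850;  155·c₂ + 19·c₁ + 7·c₀ = 142.
Inverting the 3×3 Gram matrix, [c₂, c₁, c₀]ᵀ = [9707/16807, 28727/16807, 48028/16807]ᵀ.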